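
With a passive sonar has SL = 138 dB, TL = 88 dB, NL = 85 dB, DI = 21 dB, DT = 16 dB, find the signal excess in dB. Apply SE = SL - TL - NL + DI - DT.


SE = SL - TL - NL + DI - DT = 138 - 88 - 85 + 21 - 16 = -30

-30 dB


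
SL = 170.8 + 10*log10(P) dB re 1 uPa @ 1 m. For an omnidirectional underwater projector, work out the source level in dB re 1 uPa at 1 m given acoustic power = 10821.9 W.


SL = 170.8 + 10*log10(10821.9) = 170.8 + 40.34 = 211.14

211.14 dB


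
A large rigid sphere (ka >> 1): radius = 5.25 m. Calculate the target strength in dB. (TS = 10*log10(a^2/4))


TS = 10*log10(5.25^2 / 4) = 10*log10(6.890625) = 8.38

8.38 dB


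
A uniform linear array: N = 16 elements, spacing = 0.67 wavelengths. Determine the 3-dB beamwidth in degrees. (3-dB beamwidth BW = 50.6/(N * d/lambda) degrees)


4.72 deg


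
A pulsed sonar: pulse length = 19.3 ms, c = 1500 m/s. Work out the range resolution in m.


14.475 m


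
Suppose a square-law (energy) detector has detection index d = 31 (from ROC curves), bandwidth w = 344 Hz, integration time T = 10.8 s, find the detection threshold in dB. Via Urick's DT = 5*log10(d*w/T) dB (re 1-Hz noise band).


DT = 5*log10(d*w/T) = 5*log10(31 * 344 / 10.8) = 5*log10(987.41) = 14.97

14.97 dB


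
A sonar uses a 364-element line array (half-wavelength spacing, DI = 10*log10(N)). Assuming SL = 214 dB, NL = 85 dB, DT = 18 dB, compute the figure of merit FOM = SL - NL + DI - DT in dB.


Step 1: DI = 10*log10(364) = 25.61 dB
Step 2: FOM = SL - NL + DI - DT = 214 - 85 + 25.61 - 18 = 136.61

136.61 dB


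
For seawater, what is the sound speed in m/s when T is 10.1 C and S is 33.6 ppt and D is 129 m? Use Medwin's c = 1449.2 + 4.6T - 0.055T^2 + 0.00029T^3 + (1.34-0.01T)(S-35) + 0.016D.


1490.68 m/s


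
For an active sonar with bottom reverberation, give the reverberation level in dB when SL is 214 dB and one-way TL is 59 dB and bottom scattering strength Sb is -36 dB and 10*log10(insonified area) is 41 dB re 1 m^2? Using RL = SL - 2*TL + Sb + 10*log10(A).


101 dB


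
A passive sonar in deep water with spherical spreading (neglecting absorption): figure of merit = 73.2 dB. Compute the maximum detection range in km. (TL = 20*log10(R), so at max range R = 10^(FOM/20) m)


At max range FOM = TL, so 20*log10(R) = 73.2
R = 10^(73.2/20) = 4570.88 m = 4.57 km

4.57 km


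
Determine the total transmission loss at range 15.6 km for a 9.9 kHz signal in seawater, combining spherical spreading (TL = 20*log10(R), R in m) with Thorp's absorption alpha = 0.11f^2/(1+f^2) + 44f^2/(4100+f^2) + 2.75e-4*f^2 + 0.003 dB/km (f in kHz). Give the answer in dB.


Step 1 (Thorp): alpha = 0.11*98.01/(1+98.01) + 44*98.01/(4100+98.01) + 2.75e-4*98.01 + 0.003 = 1.1661 dB/km
Step 2: TL_spread = 20*log10(15600) = 83.86 dB
Step 3: TL_abs = alpha*R = 1.1661 * 15.6 = 18.19 dB
Step 4: TL_total = 83.86 + 18.19 = 102.05

102.05 dB


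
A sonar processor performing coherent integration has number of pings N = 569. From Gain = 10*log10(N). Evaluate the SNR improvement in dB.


Gain = 10*log10(569) = 27.55

27.55 dB


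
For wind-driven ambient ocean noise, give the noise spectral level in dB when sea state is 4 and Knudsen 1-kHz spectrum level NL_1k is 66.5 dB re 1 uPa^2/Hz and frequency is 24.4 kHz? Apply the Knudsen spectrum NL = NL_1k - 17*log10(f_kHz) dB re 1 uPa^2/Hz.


NL = NL_1k - 17*log10(f_kHz) = 66.5 - 17*log10(24.4) = 66.5 - (23.59) = 42.91

42.91 dB


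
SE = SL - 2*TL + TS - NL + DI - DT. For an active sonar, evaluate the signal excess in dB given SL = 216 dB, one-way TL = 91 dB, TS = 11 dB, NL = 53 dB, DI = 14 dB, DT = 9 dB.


SE = SL - 2*TL + TS - NL + DI - DT = 216 - 2*91 + (11) - 53 + 14 - 9 = -3

-3 dB


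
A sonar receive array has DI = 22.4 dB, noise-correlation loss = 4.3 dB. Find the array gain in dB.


18.1 dB


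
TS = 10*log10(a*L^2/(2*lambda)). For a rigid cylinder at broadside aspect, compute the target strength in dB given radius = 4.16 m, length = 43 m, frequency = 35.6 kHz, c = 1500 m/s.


49.6 dB


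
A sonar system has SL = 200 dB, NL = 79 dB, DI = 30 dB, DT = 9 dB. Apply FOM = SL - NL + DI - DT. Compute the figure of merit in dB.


FOM = SL - NL + DI - DT = 200 - 79 + 30 - 9 = 142

142 dB


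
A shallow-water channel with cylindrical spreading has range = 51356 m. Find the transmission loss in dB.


TL = 10*log10(51356) = 47.11

47.11 dB


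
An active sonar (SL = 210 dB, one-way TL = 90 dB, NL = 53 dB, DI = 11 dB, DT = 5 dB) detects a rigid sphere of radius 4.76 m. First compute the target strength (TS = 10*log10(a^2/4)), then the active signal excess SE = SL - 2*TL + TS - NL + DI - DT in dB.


Step 1: TS = 10*log10(4.76^2/4) = 7.53 dB
Step 2: SE = SL - 2*TL + TS - NL + DI - DT = 210 - 2*90 + (7.53) - 53 + 11 - 5 = -9.47

-9.47 dB


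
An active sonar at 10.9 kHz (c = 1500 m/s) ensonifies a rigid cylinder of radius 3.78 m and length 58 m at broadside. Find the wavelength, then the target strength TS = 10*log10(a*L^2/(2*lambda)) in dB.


Step 1: lambda = c/f = 1500/10900 = 0.13761 m
Step 2: TS = 10*log10(a*L^2/(2*lambda)) = 10*log10(3.78*58^2/(2*0.13761)) = 46.65

46.65 dB


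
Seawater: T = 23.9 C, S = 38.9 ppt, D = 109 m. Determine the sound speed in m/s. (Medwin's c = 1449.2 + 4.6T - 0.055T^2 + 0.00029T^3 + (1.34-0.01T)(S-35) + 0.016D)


c = 1449.2 + 4.6*23.9 - 0.055*23.9^2 + 0.00029*23.9^3 + (1.34 - 0.01*23.9)*(38.9 - 35) + 0.016*109 = 1537.72

1537.72 m/s


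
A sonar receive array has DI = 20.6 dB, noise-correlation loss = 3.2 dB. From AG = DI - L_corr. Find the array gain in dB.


AG = DI - L_corr = 20.6 - 3.2 = 17.4

17.4 dB


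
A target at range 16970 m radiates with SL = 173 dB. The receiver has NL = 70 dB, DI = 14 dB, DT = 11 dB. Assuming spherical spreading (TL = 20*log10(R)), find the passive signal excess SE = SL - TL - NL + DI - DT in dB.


Step 1: TL = 20*log10(16970) = 84.59 dB
Step 2: SE = 173 - 84.59 - 70 + 14 - 11 = 21.41

21.41 dB


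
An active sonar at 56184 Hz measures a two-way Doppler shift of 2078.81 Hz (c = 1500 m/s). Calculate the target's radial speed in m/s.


From fd = 2*f*v/c, v = c*fd/(2*f) = 1500 * 2078.81 / (2*56184) = 27.75

27.75 m/s


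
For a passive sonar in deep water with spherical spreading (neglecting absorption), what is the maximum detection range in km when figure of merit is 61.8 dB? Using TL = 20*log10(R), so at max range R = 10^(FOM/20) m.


At max range FOM = TL, so 20*log10(R) = 61.8
R = 10^(61.8/20) = 1230.27 m = 1.23 km

1.23 km


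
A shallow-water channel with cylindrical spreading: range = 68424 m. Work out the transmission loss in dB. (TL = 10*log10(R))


48.35 dB


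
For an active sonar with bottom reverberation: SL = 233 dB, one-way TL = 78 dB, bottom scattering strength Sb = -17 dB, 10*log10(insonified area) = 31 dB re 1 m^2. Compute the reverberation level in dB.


RL = SL - 2*TL + Sb + 10*log10(A) = 233 - 2*78 + (-17) + 31 = 91

91 dB


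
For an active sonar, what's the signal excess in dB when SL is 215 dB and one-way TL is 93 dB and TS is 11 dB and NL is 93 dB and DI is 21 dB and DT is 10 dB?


SE = SL - 2*TL + TS - NL + DI - DT = 215 - 2*93 + (11) - 93 + 21 - 10 = -42

-42 dB


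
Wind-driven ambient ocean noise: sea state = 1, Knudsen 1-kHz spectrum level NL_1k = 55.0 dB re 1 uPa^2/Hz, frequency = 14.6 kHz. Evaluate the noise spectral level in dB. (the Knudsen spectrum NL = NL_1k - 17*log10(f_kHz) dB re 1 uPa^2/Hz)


35.21 dB


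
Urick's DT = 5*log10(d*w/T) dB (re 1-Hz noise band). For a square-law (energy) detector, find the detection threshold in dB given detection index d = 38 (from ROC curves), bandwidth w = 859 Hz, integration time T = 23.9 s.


15.68 dB


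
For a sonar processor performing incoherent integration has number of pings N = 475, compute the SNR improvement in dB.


Gain = 5*log10(475) = 13.38

13.38 dB


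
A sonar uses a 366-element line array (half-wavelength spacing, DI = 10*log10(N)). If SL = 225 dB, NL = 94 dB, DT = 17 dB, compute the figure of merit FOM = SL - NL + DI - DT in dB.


139.63 dB


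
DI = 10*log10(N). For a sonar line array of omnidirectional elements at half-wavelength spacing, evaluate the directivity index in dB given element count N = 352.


DI = 10*log10(352) = 25.47

25.47 dB


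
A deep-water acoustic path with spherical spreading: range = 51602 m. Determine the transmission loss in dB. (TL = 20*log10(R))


94.25 dB


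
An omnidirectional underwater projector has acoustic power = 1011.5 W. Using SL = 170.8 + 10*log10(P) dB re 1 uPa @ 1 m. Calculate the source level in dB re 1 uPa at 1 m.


SL = 170.8 + 10*log10(1011.5) = 170.8 + 30.05 = 200.85

200.85 dB


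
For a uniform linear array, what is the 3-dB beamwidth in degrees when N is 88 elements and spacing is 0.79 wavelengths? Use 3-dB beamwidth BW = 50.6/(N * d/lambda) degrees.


0.73 deg


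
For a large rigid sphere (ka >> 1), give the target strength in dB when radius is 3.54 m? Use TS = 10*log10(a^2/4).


TS = 10*log10(3.54^2 / 4) = 10*log10(3.1329) = 4.96

4.96 dB


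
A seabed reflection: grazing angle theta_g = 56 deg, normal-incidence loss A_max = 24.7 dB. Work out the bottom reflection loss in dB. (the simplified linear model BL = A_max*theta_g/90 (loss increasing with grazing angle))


BL = A_max * theta_g / 90 = 24.7 * 56 / 90 = 15.37

15.37 dB


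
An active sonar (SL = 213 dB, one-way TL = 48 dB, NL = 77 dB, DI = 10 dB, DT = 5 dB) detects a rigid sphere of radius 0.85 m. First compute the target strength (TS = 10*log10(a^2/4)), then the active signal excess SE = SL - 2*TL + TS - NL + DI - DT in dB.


Step 1: TS = 10*log10(0.85^2/4) = -7.43 dB
Step 2: SE = SL - 2*TL + TS - NL + DI - DT = 213 - 2*48 + (-7.43) - 77 + 10 - 5 = 37.57

37.57 dB


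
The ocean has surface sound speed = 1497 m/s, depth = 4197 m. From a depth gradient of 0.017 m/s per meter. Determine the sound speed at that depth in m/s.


c = 1497 + 0.017 * 4197 = 1568.349

1568.349 m/s


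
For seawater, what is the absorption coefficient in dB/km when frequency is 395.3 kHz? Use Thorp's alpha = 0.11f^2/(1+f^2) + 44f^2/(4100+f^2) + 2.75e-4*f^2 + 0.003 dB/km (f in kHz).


f^2 = 156262.09
alpha = 0.11*156262.09/(1+156262.09) + 44*156262.09/(4100+156262.09) + 2.75e-4*156262.09 + 0.003 = 85.96

85.96 dB/km


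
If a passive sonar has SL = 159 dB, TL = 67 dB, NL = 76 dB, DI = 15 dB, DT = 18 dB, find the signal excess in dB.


SE = SL - TL - NL + DI - DT = 159 - 67 - 76 + 15 - 18 = 13

13 dB


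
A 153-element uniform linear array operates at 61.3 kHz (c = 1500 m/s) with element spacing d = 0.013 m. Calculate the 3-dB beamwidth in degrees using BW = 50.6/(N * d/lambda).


0.62 deg


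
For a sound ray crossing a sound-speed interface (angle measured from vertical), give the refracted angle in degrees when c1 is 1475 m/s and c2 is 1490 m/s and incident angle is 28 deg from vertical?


sin(theta2) = (c2/c1)*sin(theta1) = (1490/1475)*sin(28 deg) = 0.47425
theta2 = arcsin(0.47425) = 28.31

28.31 deg


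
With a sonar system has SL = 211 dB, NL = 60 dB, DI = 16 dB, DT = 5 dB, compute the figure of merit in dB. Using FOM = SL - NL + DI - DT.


FOM = SL - NL + DI - DT = 211 - 60 + 16 - 5 = 162

162 dB


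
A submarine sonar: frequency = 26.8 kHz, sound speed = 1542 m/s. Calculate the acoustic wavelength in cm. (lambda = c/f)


lambda = c/f = 1542 / 26800 = 0.0575 m = 5.75 cm

5.75 cm


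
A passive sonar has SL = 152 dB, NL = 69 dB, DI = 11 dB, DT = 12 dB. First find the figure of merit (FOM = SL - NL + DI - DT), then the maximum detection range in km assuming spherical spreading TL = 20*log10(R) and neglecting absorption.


Step 1: FOM = SL - NL + DI - DT = 152 - 69 + 11 - 12 = 82 dB
Step 2: at max range FOM = TL = 20*log10(R), so R = 10^(82/20) = 12589.25 m = 12.59 km

12.59 km


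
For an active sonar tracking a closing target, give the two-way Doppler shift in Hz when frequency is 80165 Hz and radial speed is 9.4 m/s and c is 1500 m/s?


1004.73 Hz


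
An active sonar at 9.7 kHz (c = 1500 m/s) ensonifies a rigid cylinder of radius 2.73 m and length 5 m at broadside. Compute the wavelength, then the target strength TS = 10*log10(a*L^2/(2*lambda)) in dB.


Step 1: lambda = c/f = 1500/9700 = 0.15464 m
Step 2: TS = 10*log10(a*L^2/(2*lambda)) = 10*log10(2.73*5^2/(2*0.15464)) = 23.44

23.44 dB


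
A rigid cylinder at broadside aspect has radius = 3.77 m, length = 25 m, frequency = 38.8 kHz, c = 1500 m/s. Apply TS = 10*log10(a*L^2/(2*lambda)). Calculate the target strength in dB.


44.84 dB


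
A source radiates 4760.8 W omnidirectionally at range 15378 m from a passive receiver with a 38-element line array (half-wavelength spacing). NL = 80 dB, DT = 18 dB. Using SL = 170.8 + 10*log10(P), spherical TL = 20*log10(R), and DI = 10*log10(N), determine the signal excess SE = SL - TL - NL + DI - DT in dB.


Step 1: SL = 170.8 + 10*log10(4760.8) = 207.58 dB
Step 2: TL = 20*log10(15378) = 83.74 dB
Step 3: DI = 10*log10(38) = 15.8 dB
Step 4: SE = SL - TL - NL + DI - DT = 207.58 - 83.74 - 80 + 15.8 - 18 = 41.64

41.64 dB


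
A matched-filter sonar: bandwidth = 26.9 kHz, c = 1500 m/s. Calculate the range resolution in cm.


dR = c/(2*BW) = 1500 / (2 * 26.9e3) = 0.0279 m = 2.79 cm

2.79 cm


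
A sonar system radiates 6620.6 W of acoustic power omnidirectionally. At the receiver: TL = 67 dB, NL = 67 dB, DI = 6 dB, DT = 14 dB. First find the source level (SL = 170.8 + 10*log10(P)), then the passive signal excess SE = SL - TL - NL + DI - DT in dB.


Step 1: SL = 170.8 + 10*log10(6620.6) = 209.01 dB
Step 2: SE = SL - TL - NL + DI - DT = 209.01 - 67 - 67 + 6 - 14 = 67.01

67.01 dB


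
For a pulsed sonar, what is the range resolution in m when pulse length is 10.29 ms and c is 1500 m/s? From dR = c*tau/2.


7.7175 m


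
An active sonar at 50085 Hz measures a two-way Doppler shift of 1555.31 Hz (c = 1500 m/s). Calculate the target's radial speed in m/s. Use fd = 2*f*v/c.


From fd = 2*f*v/c, v = c*fd/(2*f) = 1500 * 1555.31 / (2*50085) = 23.29

23.29 m/s


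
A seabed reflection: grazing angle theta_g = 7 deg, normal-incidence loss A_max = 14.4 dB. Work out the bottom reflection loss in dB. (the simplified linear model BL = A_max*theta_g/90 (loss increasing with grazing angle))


1.12 dB


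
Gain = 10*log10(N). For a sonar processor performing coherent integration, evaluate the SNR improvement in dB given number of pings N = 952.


29.79 dB


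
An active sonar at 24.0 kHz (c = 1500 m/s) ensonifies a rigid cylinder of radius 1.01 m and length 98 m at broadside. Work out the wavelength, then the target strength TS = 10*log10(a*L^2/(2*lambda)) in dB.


Step 1: lambda = c/f = 1500/24000 = 0.0625 m
Step 2: TS = 10*log10(a*L^2/(2*lambda)) = 10*log10(1.01*98^2/(2*0.0625)) = 48.9

48.9 dB


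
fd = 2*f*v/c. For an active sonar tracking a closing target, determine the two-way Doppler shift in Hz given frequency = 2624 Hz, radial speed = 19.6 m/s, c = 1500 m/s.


fd = 2*f*v/c = 2 * 2624 * 19.6 / 1500 = 68.57

68.57 Hz


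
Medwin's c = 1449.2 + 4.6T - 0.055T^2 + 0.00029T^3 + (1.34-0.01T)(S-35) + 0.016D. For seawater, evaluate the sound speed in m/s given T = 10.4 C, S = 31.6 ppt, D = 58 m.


1488.14 m/s


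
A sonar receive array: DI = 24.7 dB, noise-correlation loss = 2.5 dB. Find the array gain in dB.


AG = DI - L_corr = 24.7 - 2.5 = 22.2

22.2 dB


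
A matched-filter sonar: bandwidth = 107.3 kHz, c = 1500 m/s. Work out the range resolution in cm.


dR = c/(2*BW) = 1500 / (2 * 107.3e3) = 0.007 m = 0.7 cm

0.7 cm


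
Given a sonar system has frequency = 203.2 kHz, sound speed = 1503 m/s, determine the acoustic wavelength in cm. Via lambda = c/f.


0.74 cm


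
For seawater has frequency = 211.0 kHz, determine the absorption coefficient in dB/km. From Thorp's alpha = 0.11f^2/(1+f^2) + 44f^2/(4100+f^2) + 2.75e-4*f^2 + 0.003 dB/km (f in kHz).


52.646 dB/km


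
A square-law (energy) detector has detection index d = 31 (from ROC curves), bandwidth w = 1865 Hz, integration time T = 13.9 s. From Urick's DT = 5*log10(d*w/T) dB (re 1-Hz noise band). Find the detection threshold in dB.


18.1 dB


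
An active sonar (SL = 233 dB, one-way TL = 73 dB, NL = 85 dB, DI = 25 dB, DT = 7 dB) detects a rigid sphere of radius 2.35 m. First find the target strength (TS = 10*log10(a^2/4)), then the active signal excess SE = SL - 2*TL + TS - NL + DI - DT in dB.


Step 1: TS = 10*log10(2.35^2/4) = 1.4 dB
Step 2: SE = SL - 2*TL + TS - NL + DI - DT = 233 - 2*73 + (1.4) - 85 + 25 - 7 = 21.4

21.4 dB


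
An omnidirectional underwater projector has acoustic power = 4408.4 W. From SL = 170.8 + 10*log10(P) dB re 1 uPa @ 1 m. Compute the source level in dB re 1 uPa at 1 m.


SL = 170.8 + 10*log10(4408.4) = 170.8 + 36.44 = 207.24

207.24 dB


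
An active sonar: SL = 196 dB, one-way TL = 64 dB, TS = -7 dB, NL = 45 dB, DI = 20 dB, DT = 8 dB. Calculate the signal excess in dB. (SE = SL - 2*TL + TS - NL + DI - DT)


28 dB


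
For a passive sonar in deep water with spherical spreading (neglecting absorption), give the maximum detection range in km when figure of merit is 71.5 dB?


At max range FOM = TL, so 20*log10(R) = 71.5
R = 10^(71.5/20) = 3758.37 m = 3.76 km

3.76 km


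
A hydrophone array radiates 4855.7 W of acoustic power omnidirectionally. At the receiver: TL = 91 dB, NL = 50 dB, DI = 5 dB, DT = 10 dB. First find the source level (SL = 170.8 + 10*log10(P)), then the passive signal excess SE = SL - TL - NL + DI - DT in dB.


Step 1: SL = 170.8 + 10*log10(4855.7) = 207.66 dB
Step 2: SE = SL - TL - NL + DI - DT = 207.66 - 91 - 50 + 5 - 10 = 61.66

61.66 dB


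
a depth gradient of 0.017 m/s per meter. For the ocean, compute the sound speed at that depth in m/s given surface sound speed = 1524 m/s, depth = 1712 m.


1553.104 m/s


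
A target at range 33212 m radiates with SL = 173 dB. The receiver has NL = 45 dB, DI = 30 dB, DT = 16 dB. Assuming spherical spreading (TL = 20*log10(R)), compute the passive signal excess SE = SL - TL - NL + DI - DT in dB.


Step 1: TL = 20*log10(33212) = 90.43 dB
Step 2: SE = 173 - 90.43 - 45 + 30 - 16 = 51.57

51.57 dB


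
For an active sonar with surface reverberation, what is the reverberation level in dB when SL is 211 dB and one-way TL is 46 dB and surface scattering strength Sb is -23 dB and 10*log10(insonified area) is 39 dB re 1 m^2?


RL = SL - 2*TL + Sb + 10*log10(A) = 211 - 2*46 + (-23) + 39 = 135

135 dB


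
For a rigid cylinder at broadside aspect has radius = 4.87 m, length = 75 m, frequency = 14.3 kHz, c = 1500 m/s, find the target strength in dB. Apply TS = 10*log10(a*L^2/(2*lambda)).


lambda = 1500/14300 = 0.1049 m
TS = 10*log10(4.87*75^2/(2*0.1049)) = 51.16

51.16 dB


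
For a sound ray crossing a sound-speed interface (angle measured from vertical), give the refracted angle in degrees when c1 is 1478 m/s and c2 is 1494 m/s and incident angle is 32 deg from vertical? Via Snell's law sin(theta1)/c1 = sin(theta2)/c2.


sin(theta2) = (c2/c1)*sin(theta1) = (1494/1478)*sin(32 deg) = 0.53566
theta2 = arcsin(0.53566) = 32.39

32.39 deg


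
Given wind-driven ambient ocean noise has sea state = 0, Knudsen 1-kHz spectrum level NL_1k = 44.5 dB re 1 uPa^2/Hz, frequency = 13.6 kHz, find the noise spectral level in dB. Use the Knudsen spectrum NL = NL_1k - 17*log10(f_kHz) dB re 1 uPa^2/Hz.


NL = NL_1k - 17*log10(f_kHz) = 44.5 - 17*log10(13.6) = 44.5 - (19.27) = 25.23

25.23 dB


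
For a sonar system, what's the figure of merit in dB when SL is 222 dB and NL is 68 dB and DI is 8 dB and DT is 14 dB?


148 dB


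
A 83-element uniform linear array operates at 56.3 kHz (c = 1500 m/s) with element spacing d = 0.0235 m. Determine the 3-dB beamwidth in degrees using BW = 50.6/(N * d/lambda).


Step 1: lambda = 1500/56300 = 0.02664 m
Step 2: d/lambda = 0.0235/0.02664 = 0.8821
Step 3: BW = 50.6/(N * d/lambda) = 50.6/(83 * 0.8821) = 0.69

0.69 deg


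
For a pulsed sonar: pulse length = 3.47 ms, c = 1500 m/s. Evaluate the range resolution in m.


dR = c*tau/2 = 1500 * 3.47e-3 / 2 = 2.6025

2.6025 m


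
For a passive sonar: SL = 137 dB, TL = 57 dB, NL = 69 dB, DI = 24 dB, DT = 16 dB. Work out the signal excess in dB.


19 dB


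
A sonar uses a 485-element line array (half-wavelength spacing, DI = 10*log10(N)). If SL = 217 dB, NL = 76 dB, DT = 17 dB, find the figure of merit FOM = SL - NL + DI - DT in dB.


Step 1: DI = 10*log10(485) = 26.86 dB
Step 2: FOM = SL - NL + DI - DT = 217 - 76 + 26.86 - 17 = 150.86

150.86 dB


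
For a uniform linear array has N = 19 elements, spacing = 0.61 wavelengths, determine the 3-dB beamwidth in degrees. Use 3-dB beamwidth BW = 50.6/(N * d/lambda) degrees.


BW = 50.6 / (19 * 0.61) = 50.6 / 11.59 = 4.37

4.37 deg


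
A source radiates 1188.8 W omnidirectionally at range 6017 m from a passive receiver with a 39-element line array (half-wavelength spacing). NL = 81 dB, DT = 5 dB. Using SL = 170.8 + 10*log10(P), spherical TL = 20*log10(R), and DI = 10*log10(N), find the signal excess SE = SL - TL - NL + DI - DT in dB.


55.87 dB


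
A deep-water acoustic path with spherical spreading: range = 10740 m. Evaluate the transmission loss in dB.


80.62 dB


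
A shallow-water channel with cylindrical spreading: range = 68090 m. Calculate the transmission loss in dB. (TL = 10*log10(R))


TL = 10*log10(68090) = 48.33

48.33 dB


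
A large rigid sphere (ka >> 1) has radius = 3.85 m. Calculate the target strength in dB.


5.69 dB


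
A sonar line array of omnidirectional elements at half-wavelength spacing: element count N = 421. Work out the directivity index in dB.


DI = 10*log10(421) = 26.24

26.24 dB


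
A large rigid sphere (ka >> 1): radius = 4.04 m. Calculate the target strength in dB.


TS = 10*log10(4.04^2 / 4) = 10*log10(4.0804) = 6.11

6.11 dB


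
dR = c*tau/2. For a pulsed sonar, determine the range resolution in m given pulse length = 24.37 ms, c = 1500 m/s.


dR = c*tau/2 = 1500 * 24.37e-3 / 2 = 18.2775

18.2775 m


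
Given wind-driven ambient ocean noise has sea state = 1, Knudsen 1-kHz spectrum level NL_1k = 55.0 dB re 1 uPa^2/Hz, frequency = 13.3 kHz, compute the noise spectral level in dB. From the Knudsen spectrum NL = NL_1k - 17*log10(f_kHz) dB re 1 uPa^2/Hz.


NL = NL_1k - 17*log10(f_kHz) = 55.0 - 17*log10(13.3) = 55.0 - (19.11) = 35.89

35.89 dB


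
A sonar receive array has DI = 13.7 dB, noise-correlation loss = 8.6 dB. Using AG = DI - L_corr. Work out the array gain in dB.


5.1 dB


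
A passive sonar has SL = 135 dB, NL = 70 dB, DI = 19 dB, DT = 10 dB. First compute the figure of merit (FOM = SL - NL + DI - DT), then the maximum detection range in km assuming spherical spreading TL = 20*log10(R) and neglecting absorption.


Step 1: FOM = SL - NL + DI - DT = 135 - 70 + 19 - 10 = 74 dB
Step 2: at max range FOM = TL = 20*log10(R), so R = 10^(74/20) = 5011.87 m = 5.01 km

5.01 km


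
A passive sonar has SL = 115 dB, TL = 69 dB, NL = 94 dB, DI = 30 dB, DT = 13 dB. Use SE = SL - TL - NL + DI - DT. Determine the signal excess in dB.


-31 dB


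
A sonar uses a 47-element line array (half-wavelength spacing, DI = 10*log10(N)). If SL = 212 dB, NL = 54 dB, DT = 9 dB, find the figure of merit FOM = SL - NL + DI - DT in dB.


165.72 dB


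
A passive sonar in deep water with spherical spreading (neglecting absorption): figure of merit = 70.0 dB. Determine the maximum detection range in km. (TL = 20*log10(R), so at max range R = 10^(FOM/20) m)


At max range FOM = TL, so 20*log10(R) = 70.0
R = 10^(70.0/20) = 3162.28 m = 3.16 km

3.16 km


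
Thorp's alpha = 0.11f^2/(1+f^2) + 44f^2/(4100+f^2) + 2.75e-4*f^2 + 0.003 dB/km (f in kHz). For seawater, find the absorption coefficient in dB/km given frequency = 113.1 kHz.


36.951 dB/km


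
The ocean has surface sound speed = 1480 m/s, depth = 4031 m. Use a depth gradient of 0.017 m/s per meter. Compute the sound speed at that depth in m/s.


1548.527 m/s


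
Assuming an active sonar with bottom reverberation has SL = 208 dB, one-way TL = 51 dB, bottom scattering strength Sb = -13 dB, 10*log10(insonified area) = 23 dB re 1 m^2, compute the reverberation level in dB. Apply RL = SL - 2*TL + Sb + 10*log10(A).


RL = SL - 2*TL + Sb + 10*log10(A) = 208 - 2*51 + (-13) + 23 = 116

116 dB


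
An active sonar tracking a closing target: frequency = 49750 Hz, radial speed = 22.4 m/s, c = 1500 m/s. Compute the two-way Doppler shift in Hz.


fd = 2*f*v/c = 2 * 49750 * 22.4 / 1500 = 1485.87

1485.87 Hz


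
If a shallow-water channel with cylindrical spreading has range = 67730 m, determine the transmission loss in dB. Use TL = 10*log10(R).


TL = 10*log10(67730) = 48.31

48.31 dB


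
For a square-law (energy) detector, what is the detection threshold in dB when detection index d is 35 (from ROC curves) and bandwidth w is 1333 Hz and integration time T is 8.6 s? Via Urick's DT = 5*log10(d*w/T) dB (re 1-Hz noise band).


18.67 dB


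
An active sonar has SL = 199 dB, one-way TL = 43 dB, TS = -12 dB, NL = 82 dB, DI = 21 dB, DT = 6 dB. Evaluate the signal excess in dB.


SE = SL - 2*TL + TS - NL + DI - DT = 199 - 2*43 + (-12) - 82 + 21 - 6 = 34

34 dB


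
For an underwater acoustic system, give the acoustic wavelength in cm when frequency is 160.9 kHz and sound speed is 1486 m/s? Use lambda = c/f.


lambda = c/f = 1486 / 160900 = 0.0092 m = 0.92 cm

0.92 cm


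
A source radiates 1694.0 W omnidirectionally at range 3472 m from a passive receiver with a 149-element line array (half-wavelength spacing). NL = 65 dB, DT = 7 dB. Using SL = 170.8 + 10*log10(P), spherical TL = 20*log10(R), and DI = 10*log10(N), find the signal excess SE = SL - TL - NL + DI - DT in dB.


Step 1: SL = 170.8 + 10*log10(1694.0) = 203.09 dB
Step 2: TL = 20*log10(3472) = 70.81 dB
Step 3: DI = 10*log10(149) = 21.73 dB
Step 4: SE = SL - TL - NL + DI - DT = 203.09 - 70.81 - 65 + 21.73 - 7 = 82.01

82.01 dB


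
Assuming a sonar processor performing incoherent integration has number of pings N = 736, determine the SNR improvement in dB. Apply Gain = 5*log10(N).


Gain = 5*log10(736) = 14.33

14.33 dB


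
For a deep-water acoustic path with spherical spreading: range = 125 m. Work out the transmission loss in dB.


TL = 20*log10(125) = 41.94

41.94 dB


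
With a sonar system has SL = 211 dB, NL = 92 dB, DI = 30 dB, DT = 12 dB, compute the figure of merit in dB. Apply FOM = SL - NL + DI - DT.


137 dB


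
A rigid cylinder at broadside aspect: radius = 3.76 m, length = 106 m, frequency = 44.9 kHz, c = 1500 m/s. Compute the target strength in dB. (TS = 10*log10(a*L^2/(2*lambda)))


lambda = 1500/44900 = 0.03341 m
TS = 10*log10(3.76*106^2/(2*0.03341)) = 58.01

58.01 dB


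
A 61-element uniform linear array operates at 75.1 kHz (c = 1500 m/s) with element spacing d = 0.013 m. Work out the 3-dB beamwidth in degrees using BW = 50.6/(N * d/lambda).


1.27 deg


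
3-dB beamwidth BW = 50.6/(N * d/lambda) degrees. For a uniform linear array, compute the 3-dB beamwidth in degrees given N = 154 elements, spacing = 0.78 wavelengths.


BW = 50.6 / (154 * 0.78) = 50.6 / 120.12 = 0.42

0.42 deg


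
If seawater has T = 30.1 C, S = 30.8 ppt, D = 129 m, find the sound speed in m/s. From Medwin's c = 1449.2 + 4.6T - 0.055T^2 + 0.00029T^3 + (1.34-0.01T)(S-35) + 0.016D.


1543.44 m/s


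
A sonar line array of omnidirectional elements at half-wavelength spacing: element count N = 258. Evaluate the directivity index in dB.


24.12 dB


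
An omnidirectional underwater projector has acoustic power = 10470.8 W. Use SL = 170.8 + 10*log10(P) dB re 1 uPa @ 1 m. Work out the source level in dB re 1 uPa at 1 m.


211.0 dB


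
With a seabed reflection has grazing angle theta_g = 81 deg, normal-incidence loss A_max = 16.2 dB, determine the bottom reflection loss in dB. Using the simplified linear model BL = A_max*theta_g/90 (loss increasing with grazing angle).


BL = A_max * theta_g / 90 = 16.2 * 81 / 90 = 14.58

14.58 dB


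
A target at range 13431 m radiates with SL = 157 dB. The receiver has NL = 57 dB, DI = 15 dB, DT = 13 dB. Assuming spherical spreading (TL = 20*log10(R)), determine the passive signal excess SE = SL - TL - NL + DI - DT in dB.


19.44 dB


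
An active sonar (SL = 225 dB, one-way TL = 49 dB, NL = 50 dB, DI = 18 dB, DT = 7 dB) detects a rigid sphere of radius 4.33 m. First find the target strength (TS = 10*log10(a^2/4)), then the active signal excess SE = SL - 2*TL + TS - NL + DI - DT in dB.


Step 1: TS = 10*log10(4.33^2/4) = 6.71 dB
Step 2: SE = SL - 2*TL + TS - NL + DI - DT = 225 - 2*49 + (6.71) - 50 + 18 - 7 = 94.71

94.71 dB


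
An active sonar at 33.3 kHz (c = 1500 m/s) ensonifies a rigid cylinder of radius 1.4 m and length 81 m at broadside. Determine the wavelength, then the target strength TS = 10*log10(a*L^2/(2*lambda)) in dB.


Step 1: lambda = c/f = 1500/33300 = 0.04505 m
Step 2: TS = 10*log10(a*L^2/(2*lambda)) = 10*log10(1.4*81^2/(2*0.04505)) = 50.08

50.08 dB


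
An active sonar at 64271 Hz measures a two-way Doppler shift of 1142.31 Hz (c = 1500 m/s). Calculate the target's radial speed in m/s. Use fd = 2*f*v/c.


From fd = 2*f*v/c, v = c*fd/(2*f) = 1500 * 1142.31 / (2*64271) = 13.33

13.33 m/s


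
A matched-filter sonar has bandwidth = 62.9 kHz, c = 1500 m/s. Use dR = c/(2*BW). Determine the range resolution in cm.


dR = c/(2*BW) = 1500 / (2 * 62.9e3) = 0.0119 m = 1.19 cm

1.19 cm


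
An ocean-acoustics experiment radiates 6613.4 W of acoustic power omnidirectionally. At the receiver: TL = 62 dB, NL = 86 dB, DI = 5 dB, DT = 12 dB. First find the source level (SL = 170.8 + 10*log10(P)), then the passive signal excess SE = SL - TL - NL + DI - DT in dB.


Step 1: SL = 170.8 + 10*log10(6613.4) = 209.0 dB
Step 2: SE = SL - TL - NL + DI - DT = 209.0 - 62 - 86 + 5 - 12 = 54.0

54.0 dB


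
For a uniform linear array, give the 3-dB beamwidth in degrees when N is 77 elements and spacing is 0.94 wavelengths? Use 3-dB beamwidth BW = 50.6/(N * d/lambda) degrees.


0.7 deg


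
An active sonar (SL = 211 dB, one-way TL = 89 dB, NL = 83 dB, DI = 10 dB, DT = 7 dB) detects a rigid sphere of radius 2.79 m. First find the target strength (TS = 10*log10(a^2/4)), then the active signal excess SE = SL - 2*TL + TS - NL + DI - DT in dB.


Step 1: TS = 10*log10(2.79^2/4) = 2.89 dB
Step 2: SE = SL - 2*TL + TS - NL + DI - DT = 211 - 2*89 + (2.89) - 83 + 10 - 7 = -44.11

-44.11 dB


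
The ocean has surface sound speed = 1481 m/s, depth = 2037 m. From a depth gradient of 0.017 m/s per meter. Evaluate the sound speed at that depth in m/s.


c = 1481 + 0.017 * 2037 = 1515.629

1515.629 m/s


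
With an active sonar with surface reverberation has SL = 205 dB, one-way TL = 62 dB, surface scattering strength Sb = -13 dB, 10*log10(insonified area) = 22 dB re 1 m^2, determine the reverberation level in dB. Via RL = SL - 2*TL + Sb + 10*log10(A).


90 dB


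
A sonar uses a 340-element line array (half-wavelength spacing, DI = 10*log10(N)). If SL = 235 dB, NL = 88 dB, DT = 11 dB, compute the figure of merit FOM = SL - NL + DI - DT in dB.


Step 1: DI = 10*log10(340) = 25.31 dB
Step 2: FOM = SL - NL + DI - DT = 235 - 88 + 25.31 - 11 = 161.31

161.31 dB


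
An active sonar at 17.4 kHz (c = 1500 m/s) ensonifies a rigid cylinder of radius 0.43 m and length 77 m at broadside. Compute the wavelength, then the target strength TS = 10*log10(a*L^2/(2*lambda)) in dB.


Step 1: lambda = c/f = 1500/17400 = 0.08621 m
Step 2: TS = 10*log10(a*L^2/(2*lambda)) = 10*log10(0.43*77^2/(2*0.08621)) = 41.7

41.7 dB


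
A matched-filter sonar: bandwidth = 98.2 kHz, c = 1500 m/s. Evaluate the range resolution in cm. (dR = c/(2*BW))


dR = c/(2*BW) = 1500 / (2 * 98.2e3) = 0.0076 m = 0.76 cm

0.76 cm


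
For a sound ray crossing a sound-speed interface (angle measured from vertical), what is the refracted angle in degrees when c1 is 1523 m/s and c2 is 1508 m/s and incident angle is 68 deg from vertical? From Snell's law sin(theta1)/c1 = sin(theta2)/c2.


66.64 deg


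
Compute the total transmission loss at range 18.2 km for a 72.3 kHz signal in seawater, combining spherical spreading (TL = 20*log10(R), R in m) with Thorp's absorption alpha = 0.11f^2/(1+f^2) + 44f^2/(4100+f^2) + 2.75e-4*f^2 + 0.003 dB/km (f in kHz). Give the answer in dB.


Step 1 (Thorp): alpha = 0.11*5227.29/(1+5227.29) + 44*5227.29/(4100+5227.29) + 2.75e-4*5227.29 + 0.003 = 26.2094 dB/km
Step 2: TL_spread = 20*log10(18200) = 85.2 dB
Step 3: TL_abs = alpha*R = 26.2094 * 18.2 = 477.01 dB
Step 4: TL_total = 85.2 + 477.01 = 562.21

562.21 dB


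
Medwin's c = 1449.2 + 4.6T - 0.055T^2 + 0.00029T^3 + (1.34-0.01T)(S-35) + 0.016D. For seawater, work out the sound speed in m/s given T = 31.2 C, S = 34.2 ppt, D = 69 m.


c = 1449.2 + 4.6*31.2 - 0.055*31.2^2 + 0.00029*31.2^3 + (1.34 - 0.01*31.2)*(34.2 - 35) + 0.016*69 = 1548.27

1548.27 m/s


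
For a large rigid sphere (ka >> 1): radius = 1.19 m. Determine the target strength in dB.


-4.51 dB


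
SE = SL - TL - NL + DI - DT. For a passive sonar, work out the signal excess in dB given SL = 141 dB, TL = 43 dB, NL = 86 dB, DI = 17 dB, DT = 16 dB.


13 dB


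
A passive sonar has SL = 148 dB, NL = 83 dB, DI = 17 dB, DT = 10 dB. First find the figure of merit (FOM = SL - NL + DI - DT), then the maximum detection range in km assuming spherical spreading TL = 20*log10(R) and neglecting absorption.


Step 1: FOM = SL - NL + DI - DT = 148 - 83 + 17 - 10 = 72 dB
Step 2: at max range FOM = TL = 20*log10(R), so R = 10^(72/20) = 3981.07 m = 3.98 km

3.98 km


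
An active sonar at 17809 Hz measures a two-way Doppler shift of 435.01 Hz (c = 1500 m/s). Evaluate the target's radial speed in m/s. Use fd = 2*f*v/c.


From fd = 2*f*v/c, v = c*fd/(2*f) = 1500 * 435.01 / (2*17809) = 18.32

18.32 m/s


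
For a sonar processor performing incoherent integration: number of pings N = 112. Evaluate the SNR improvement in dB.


Gain = 5*log10(112) = 10.25

10.25 dB


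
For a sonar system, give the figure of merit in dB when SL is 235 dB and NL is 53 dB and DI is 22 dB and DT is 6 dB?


FOM = SL - NL + DI - DT = 235 - 53 + 22 - 6 = 198

198 dB


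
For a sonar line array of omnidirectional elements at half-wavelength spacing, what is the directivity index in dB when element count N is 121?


20.83 dB


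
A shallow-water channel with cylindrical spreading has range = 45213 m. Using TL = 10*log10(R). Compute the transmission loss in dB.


46.55 dB


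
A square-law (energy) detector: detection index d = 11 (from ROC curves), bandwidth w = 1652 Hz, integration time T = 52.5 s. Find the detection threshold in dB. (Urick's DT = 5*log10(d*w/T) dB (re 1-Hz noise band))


DT = 5*log10(d*w/T) = 5*log10(11 * 1652 / 52.5) = 5*log10(346.13) = 12.7

12.7 dB


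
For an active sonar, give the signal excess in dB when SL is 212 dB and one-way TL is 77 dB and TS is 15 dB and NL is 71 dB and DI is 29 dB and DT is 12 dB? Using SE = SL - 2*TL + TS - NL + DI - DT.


SE = SL - 2*TL + TS - NL + DI - DT = 212 - 2*77 + (15) - 71 + 29 - 12 = 19

19 dB


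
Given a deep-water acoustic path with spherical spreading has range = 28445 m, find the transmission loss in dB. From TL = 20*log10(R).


TL = 20*log10(28445) = 89.08

89.08 dB


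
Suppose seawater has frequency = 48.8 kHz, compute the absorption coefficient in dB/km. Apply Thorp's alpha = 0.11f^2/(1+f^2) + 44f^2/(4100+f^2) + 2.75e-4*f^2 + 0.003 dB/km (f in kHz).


f^2 = 2381.44
alpha = 0.11*2381.44/(1+2381.44) + 44*2381.44/(4100+2381.44) + 2.75e-4*2381.44 + 0.003 = 16.935

16.935 dB/km


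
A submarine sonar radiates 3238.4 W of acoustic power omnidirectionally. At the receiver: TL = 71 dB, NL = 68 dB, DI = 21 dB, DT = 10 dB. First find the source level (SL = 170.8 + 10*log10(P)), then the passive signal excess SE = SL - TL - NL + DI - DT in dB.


Step 1: SL = 170.8 + 10*log10(3238.4) = 205.9 dB
Step 2: SE = SL - TL - NL + DI - DT = 205.9 - 71 - 68 + 21 - 10 = 77.9

77.9 dB


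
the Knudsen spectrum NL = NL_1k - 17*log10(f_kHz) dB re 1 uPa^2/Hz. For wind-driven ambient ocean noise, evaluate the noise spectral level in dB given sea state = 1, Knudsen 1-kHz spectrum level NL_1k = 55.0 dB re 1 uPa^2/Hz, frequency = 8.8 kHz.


NL = NL_1k - 17*log10(f_kHz) = 55.0 - 17*log10(8.8) = 55.0 - (16.06) = 38.94

38.94 dB


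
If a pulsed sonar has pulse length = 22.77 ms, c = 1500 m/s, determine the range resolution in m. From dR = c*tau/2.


17.0775 m


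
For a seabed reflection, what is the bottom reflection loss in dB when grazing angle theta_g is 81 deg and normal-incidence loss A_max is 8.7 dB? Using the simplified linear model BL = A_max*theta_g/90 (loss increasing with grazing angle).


7.83 dB


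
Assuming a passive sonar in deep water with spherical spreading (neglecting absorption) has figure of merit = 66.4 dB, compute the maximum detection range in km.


2.09 km


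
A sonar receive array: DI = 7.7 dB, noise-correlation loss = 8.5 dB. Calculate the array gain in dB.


AG = DI - L_corr = 7.7 - 8.5 = -0.8

-0.8 dB


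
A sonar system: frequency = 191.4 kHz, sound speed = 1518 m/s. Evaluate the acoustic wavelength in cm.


0.79 cm


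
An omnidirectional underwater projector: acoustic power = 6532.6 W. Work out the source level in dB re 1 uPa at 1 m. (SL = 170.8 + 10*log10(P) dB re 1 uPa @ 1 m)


208.95 dB


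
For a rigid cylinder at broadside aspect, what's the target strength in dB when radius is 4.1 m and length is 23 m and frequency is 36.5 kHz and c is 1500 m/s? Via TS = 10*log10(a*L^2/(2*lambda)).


lambda = 1500/36500 = 0.0411 m
TS = 10*log10(4.1*23^2/(2*0.0411)) = 44.21

44.21 dB


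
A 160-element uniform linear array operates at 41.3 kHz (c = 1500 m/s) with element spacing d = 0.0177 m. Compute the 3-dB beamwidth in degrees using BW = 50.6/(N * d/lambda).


Step 1: lambda = 1500/41300 = 0.03632 m
Step 2: d/lambda = 0.0177/0.03632 = 0.4873
Step 3: BW = 50.6/(N * d/lambda) = 50.6/(160 * 0.4873) = 0.65

0.65 deg


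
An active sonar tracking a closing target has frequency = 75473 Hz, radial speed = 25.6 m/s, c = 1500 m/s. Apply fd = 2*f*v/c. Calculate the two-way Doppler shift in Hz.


2576.15 Hz


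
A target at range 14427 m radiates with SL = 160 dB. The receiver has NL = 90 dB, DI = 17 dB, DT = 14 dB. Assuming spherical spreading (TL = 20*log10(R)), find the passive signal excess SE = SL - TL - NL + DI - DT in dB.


Step 1: TL = 20*log10(14427) = 83.18 dB
Step 2: SE = 160 - 83.18 - 90 + 17 - 14 = -10.18

-10.18 dB


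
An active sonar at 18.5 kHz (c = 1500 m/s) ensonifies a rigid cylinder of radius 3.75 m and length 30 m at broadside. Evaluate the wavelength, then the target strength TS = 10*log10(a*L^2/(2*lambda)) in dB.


Step 1: lambda = c/f = 1500/18500 = 0.08108 m
Step 2: TS = 10*log10(a*L^2/(2*lambda)) = 10*log10(3.75*30^2/(2*0.08108)) = 43.18

43.18 dB


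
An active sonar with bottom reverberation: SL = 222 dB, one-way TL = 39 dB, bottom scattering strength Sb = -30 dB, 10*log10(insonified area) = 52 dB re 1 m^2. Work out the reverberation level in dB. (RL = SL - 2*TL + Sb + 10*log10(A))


RL = SL - 2*TL + Sb + 10*log10(A) = 222 - 2*39 + (-30) + 52 = 166

166 dB


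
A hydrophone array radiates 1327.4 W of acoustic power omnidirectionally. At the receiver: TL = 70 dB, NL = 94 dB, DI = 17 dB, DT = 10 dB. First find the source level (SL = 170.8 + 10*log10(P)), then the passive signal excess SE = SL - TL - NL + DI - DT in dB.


Step 1: SL = 170.8 + 10*log10(1327.4) = 202.03 dB
Step 2: SE = SL - TL - NL + DI - DT = 202.03 - 70 - 94 + 17 - 10 = 45.03

45.03 dB
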